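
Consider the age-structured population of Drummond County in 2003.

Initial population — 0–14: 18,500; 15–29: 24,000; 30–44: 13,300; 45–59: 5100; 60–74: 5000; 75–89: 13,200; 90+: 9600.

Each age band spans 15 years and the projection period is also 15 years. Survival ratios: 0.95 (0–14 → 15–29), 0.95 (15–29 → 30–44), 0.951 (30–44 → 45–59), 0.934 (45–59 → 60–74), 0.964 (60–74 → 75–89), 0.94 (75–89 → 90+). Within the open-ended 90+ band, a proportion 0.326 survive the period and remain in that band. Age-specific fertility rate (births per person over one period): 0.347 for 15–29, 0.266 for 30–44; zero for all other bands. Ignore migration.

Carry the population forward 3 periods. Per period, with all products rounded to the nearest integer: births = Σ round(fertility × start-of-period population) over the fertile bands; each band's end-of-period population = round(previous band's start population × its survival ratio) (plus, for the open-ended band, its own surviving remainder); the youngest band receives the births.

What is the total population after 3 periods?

[period 1]
Births: 24000 × 0.347 = 8328 ; 13300 × 0.266 = 3538 → 11866
15–29: 18500 × 0.95 = 17575
30–44: 24000 × 0.95 = 22800
45–59: 13300 × 0.951 = 12648
60–74: 5100 × 0.934 = 4763
75–89: 5000 × 0.964 = 4820
90+: 13200 × 0.94 + 9600 × 0.326 = 12408 + 3130 = 15538
Population now: 0–14=11866, 15–29=17575, 30–44=22800, 45–59=12648, 60–74=4763, 75–89=4820, 90+=15538
[period 2]
Births: 17575 × 0.347 = 6099 ; 22800 × 0.266 = 6065 → 12164
15–29: 11866 × 0.95 = 11273
30–44: 17575 × 0.95 = 16696
45–59: 22800 × 0.951 = 21683
60–74: 12648 × 0.934 = 11813
75–89: 4763 × 0.964 = 4592
90+: 4820 × 0.94 + 15538 × 0.326 = 4531 + 5065 = 9596
Population now: 0–14=12164, 15–29=11273, 30–44=16696, 45–59=21683, 60–74=11813, 75–89=4592, 90+=9596
[period 3]
Births: 11273 × 0.347 = 3912 ; 16696 × 0.266 = 4441 → 8353
15–29: 12164 × 0.95 = 11556
30–44: 11273 × 0.95 = 10709
45–59: 16696 × 0.951 = 15878
60–74: 21683 × 0.934 = 20252
75–89: 11813 × 0.964 = 11388
90+: 4592 × 0.94 + 9596 × 0.326 = 4316 + 3128 = 7444
Population now: 0–14=8353, 15–29=11556, 30–44=10709, 45–59=15878, 60–74=20252, 75–89=11388, 90+=7444
Total after period 3: 8353 + 11556 + 10709 + 15878 + 20252 + 11388 + 7444 = 85580

85580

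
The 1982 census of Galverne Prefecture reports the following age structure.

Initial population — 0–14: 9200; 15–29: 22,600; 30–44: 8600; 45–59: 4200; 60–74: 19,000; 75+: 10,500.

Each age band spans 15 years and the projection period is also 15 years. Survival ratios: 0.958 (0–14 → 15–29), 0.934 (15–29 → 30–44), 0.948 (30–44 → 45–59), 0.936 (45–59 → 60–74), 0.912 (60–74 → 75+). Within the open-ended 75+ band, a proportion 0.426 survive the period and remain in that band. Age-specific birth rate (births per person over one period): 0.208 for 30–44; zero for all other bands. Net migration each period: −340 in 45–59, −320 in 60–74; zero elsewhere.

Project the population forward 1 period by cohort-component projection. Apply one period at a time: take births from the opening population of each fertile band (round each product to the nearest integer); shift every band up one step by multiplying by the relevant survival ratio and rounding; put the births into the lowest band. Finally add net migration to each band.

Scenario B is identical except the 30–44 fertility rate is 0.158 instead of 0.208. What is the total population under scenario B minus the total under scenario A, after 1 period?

Let group 1 be 0–14 through group 6 = 75+.
Period 1.
Births: 8600 × 0.208 = 1789
Group 2: 9200 × 0.958 = 8814
Group 3: 22600 × 0.934 = 21108
Group 4: 8600 × 0.948 = 8153
Group 5: 4200 × 0.936 = 3931
Group 6: 19000 × 0.912 + 10500 × 0.426 = 17328 + 4473 = 21801
Net migration: Group 4 − 340 → 7813; Group 5 − 320 → 3611
Population now: 0–14=1789, 15–29=8814, 30–44=21108, 45–59=7813, 60–74=3611, 75+=21801
Scenario A total after 1 period: 64936
Scenario B projection —
Period 1.
Births: 8600 × 0.158 = 1359
Group 2: 9200 × 0.958 = 8814
Group 3: 22600 × 0.934 = 21108
Group 4: 8600 × 0.948 = 8153
Group 5: 4200 × 0.936 = 3931
Group 6: 19000 × 0.912 + 10500 × 0.426 = 17328 + 4473 = 21801
Net migration: Group 4 − 340 → 7813; Group 5 − 320 → 3611
Population now: 0–14=1359, 15–29=8814, 30–44=21108, 45–59=7813, 60–74=3611, 75+=21801
Scenario B total after 1 period: 64506
Difference B − A = 64506 − 64936 = -430

-430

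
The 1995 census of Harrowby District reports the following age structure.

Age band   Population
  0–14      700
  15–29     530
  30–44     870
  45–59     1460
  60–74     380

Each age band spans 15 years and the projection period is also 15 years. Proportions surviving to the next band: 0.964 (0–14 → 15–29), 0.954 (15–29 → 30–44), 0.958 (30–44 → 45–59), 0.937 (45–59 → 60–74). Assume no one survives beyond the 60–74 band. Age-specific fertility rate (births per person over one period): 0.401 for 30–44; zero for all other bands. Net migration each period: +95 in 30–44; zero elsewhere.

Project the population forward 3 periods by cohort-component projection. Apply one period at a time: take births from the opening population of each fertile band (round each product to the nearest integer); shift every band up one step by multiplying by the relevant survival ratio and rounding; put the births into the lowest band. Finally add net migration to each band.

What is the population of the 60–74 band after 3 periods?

540

After projecting period 1:
Births: 870 * 0.401 = 349
15–29: 700 * 0.964 = 675
30–44: 530 * 0.954 = 506
45–59: 870 * 0.958 = 833
60–74: 1460 * 0.937 = 1368
Net migration: 30–44 + 95 → 601
End of period: [349, 675, 601, 833, 1368]
After projecting period 2:
Births: 601 * 0.401 = 241
15–29: 349 * 0.964 = 336
30–44: 675 * 0.954 = 644
45–59: 601 * 0.958 = 576
60–74: 833 * 0.937 = 781
Net migration: 30–44 + 95 → 739
End of period: [241, 336, 739, 576, 781]
After projecting period 3:
Births: 739 * 0.401 = 296
15–29: 241 * 0.964 = 232
30–44: 336 * 0.954 = 321
45–59: 739 * 0.958 = 708
60–74: 576 * 0.937 = 540
Net migration: 30–44 + 95 → 416
End of period: [296, 232, 416, 708, 540]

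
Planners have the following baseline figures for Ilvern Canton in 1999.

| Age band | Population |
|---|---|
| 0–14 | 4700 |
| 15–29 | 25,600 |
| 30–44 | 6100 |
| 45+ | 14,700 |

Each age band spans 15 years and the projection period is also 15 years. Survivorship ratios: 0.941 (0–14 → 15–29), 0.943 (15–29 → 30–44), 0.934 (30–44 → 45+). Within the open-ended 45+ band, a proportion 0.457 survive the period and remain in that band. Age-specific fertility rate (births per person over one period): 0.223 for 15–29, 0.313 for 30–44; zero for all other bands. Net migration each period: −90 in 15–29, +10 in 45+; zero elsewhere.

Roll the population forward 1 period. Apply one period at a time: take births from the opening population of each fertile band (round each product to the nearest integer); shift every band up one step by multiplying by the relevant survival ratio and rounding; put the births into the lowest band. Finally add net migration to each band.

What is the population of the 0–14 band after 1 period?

Call the bands 1 to 4, youngest first.
Period 1:
Births: 25600 * 0.223 = 5709 ; 6100 * 0.313 = 1909 → 7618
Band 2: 4700 * 0.941 = 4423
Band 3: 25600 * 0.943 = 24141
Band 4: 6100 * 0.934 + 14700 * 0.457 = 5697 + 6718 = 12415
Net migration: Band 2 − 90 → 4333; Band 4 + 10 → 12425
→ [7618, 4333, 24141, 12425]

7618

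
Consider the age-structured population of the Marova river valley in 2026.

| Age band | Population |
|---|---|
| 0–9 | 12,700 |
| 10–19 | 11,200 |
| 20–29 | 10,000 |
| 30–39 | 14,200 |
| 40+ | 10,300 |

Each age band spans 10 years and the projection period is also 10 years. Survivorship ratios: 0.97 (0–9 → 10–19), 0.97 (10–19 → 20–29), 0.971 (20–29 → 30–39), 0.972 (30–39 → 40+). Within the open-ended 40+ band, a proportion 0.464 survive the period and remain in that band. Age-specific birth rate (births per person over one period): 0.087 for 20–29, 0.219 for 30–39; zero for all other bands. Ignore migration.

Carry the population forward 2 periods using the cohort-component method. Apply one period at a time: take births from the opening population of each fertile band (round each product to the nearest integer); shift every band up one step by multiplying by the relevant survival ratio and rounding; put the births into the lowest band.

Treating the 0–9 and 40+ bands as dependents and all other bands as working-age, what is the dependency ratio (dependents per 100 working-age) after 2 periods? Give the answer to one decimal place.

[period 1]
Births: 10000 × 0.087 = 870 ; 14200 × 0.219 = 3110 — total 3980
10–19: 12700 × 0.97 = 12319
20–29: 11200 × 0.97 = 10864
30–39: 10000 × 0.971 = 9710
40+: 14200 × 0.972 + 10300 × 0.464 = 13802 + 4779 = 18581
Population now: 0–9=3980, 10–19=12319, 20–29=10864, 30–39=9710, 40+=18581
[period 2]
Births: 10864 × 0.087 = 945 ; 9710 × 0.219 = 2126 — total 3071
10–19: 3980 × 0.97 = 3861
20–29: 12319 × 0.97 = 11949
30–39: 10864 × 0.971 = 10549
40+: 9710 × 0.972 + 18581 × 0.464 = 9438 + 8622 = 18060
Population now: 0–9=3071, 10–19=3861, 20–29=11949, 30–39=10549, 40+=18060
Dependents (band 0–9 + band 40+) = 3071 + 18060 = 21131; working-age = 26359; ratio = 21131/26359 × 100 = 80.2

80.2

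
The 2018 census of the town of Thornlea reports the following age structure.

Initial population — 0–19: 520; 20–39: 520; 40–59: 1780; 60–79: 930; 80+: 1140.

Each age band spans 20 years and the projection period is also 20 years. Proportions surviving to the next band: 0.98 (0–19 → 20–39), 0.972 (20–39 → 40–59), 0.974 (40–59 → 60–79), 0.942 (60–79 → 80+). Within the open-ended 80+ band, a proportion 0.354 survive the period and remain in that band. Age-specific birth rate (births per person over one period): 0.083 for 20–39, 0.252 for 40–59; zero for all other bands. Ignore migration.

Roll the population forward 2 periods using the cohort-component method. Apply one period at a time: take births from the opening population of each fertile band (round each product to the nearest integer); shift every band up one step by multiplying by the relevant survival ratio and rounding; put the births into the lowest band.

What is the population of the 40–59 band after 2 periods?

Period 1.
Births: 520 × 0.083 = 43  |  1780 × 0.252 = 449 ⇒ total 492
20–39: 520 × 0.98 = 510
40–59: 520 × 0.972 = 505
60–79: 1780 × 0.974 = 1734
80+: 930 × 0.942 + 1140 × 0.354 = 876 + 404 = 1280
Population now: 0–19=492, 20–39=510, 40–59=505, 60–79=1734, 80+=1280
Period 2.
Births: 510 × 0.083 = 42  |  505 × 0.252 = 127 ⇒ total 169
20–39: 492 × 0.98 = 482
40–59: 510 × 0.972 = 496
60–79: 505 × 0.974 = 492
80+: 1734 × 0.942 + 1280 × 0.354 = 1633 + 453 = 2086
Population now: 0–19=169, 20–39=482, 40–59=496, 60–79=492, 80+=2086

496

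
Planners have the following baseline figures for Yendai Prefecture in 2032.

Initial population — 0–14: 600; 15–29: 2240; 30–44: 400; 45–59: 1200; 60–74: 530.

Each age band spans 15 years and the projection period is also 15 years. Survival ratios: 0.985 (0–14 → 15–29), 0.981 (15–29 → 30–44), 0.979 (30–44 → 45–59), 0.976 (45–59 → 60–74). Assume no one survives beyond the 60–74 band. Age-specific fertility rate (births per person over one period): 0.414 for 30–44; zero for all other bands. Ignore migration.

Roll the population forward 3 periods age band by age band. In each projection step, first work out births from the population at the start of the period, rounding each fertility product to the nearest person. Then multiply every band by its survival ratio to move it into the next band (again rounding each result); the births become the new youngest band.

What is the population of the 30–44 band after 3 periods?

161

Let group 1 be 0–14 through group 5 = 60–74.
Period 1.
Births: 400 × 0.414 = 166
Group 2: 600 × 0.985 = 591
Group 3: 2240 × 0.981 = 2197
Group 4: 400 × 0.979 = 392
Group 5: 1200 × 0.976 = 1171
Giving 166 / 591 / 2197 / 392 / 1171.
Period 2.
Births: 2197 × 0.414 = 910
Group 2: 166 × 0.985 = 164
Group 3: 591 × 0.981 = 580
Group 4: 2197 × 0.979 = 2151
Group 5: 392 × 0.976 = 383
Giving 910 / 164 / 580 / 2151 / 383.
Period 3.
Births: 580 × 0.414 = 240
Group 2: 910 × 0.985 = 896
Group 3: 164 × 0.981 = 161
Group 4: 580 × 0.979 = 568
Group 5: 2151 × 0.976 = 2099
Giving 240 / 896 / 161 / 568 / 2099.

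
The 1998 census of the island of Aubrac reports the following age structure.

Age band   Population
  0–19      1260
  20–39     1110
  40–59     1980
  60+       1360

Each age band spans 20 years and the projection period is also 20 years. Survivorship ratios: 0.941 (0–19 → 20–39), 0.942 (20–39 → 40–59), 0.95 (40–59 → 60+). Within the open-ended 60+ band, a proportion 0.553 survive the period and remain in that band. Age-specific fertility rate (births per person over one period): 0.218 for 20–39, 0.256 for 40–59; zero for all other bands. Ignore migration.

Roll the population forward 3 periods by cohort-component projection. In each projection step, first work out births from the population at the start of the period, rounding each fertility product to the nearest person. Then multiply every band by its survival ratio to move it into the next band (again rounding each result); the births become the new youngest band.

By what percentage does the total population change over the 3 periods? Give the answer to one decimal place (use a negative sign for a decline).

-29.7

Numbering the groups 1..4 from youngest to oldest:
After projecting period 1:
Births: 1110 × 0.218 = 242, 1980 × 0.256 = 507 — total 749
Group 2: 1260 × 0.941 = 1186
Group 3: 1110 × 0.942 = 1046
Group 4: 1980 × 0.95 + 1360 × 0.553 = 1881 + 752 = 2633
Giving 749 / 1186 / 1046 / 2633.
After projecting period 2:
Births: 1186 × 0.218 = 259, 1046 × 0.256 = 268 — total 527
Group 2: 749 × 0.941 = 705
Group 3: 1186 × 0.942 = 1117
Group 4: 1046 × 0.95 + 2633 × 0.553 = 994 + 1456 = 2450
Giving 527 / 705 / 1117 / 2450.
After projecting period 3:
Births: 705 × 0.218 = 154, 1117 × 0.256 = 286 — total 440
Group 2: 527 × 0.941 = 496
Group 3: 705 × 0.942 = 664
Group 4: 1117 × 0.95 + 2450 × 0.553 = 1061 + 1355 = 2416
Giving 440 / 496 / 664 / 2416.
Total: 5710 → 4016; change = -1694; percentage change = -29.7%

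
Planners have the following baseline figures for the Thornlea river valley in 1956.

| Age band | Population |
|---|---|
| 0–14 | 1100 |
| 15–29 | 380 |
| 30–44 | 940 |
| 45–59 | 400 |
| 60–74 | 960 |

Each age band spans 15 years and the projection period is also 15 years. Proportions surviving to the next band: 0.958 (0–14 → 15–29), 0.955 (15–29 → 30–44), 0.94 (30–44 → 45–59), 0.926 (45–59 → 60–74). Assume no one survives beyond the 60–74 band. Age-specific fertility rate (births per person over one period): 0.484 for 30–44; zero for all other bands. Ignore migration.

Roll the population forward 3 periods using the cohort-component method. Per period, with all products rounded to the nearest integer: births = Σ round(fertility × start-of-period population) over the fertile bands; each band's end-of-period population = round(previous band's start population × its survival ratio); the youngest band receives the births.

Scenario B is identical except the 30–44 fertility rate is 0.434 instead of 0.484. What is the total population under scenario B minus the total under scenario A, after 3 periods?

-111

(Bands numbered youngest = 1 to oldest = 5.)
Period 1:
Births: 940 * 0.484 = 455
Band 2: 1100 * 0.958 = 1054
Band 3: 380 * 0.955 = 363
Band 4: 940 * 0.94 = 884
Band 5: 400 * 0.926 = 370
→ [455, 1054, 363, 884, 370]
Period 2:
Births: 363 * 0.484 = 176
Band 2: 455 * 0.958 = 436
Band 3: 1054 * 0.955 = 1007
Band 4: 363 * 0.94 = 341
Band 5: 884 * 0.926 = 819
→ [176, 436, 1007, 341, 819]
Period 3:
Births: 1007 * 0.484 = 487
Band 2: 176 * 0.958 = 169
Band 3: 436 * 0.955 = 416
Band 4: 1007 * 0.94 = 947
Band 5: 341 * 0.926 = 316
→ [487, 169, 416, 947, 316]
Scenario A total after 3 periods: 2335
Scenario B projection —
Period 1:
Births: 940 * 0.434 = 408
Band 2: 1100 * 0.958 = 1054
Band 3: 380 * 0.955 = 363
Band 4: 940 * 0.94 = 884
Band 5: 400 * 0.926 = 370
→ [408, 1054, 363, 884, 370]
Period 2:
Births: 363 * 0.434 = 158
Band 2: 408 * 0.958 = 391
Band 3: 1054 * 0.955 = 1007
Band 4: 363 * 0.94 = 341
Band 5: 884 * 0.926 = 819
→ [158, 391, 1007, 341, 819]
Period 3:
Births: 1007 * 0.434 = 437
Band 2: 158 * 0.958 = 151
Band 3: 391 * 0.955 = 373
Band 4: 1007 * 0.94 = 947
Band 5: 341 * 0.926 = 316
→ [437, 151, 373, 947, 316]
Scenario B total after 3 periods: 2224
Difference B − A = 2224 − 2335 = -111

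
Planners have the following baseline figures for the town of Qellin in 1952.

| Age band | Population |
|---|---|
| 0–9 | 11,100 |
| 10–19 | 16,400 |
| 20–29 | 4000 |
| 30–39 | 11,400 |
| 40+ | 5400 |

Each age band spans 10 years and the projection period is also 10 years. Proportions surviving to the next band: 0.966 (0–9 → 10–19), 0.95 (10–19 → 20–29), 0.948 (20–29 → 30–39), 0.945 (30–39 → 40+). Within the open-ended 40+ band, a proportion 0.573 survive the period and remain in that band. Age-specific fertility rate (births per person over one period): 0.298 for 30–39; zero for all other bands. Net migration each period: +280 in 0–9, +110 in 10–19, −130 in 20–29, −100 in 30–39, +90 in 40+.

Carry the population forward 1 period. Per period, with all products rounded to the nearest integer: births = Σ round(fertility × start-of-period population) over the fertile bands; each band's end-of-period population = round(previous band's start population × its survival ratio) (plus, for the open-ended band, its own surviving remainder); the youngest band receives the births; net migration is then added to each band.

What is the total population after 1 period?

— Period 1 —
Births: 11400 × 0.298 = 3397
10–19: 11100 × 0.966 = 10723
20–29: 16400 × 0.95 = 15580
30–39: 4000 × 0.948 = 3792
40+: 11400 × 0.945 + 5400 × 0.573 = 10773 + 3094 = 13867
Net migration: 0–9 + 280 → 3677; 10–19 + 110 → 10833; 20–29 − 130 → 15450; 30–39 − 100 → 3692; 40+ + 90 → 13957
Population now: 0–9=3677, 10–19=10833, 20–29=15450, 30–39=3692, 40+=13957
Total after period 1: 3677 + 10833 + 15450 + 3692 + 13957 = 47609

47609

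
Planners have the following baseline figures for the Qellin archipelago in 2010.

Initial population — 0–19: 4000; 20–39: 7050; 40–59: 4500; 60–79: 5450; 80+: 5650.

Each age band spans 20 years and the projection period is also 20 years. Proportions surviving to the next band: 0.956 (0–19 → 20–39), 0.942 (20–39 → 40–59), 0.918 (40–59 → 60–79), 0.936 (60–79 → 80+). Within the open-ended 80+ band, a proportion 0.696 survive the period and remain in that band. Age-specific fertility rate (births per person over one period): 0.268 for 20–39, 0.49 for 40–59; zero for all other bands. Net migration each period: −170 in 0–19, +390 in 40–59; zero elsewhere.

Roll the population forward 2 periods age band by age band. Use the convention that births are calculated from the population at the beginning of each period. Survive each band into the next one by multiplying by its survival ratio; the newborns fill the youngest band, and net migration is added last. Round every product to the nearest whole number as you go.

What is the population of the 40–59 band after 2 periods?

3992

Let band 1 be 0–19 through band 5 = 80+.
[period 1]
Births: 7050 × 0.268 = 1889, 4500 × 0.49 = 2205 — total 4094
Band 2: 4000 × 0.956 = 3824
Band 3: 7050 × 0.942 = 6641
Band 4: 4500 × 0.918 = 4131
Band 5: 5450 × 0.936 + 5650 × 0.696 = 5101 + 3932 = 9033
Net migration: Band 1 − 170 → 3924; Band 3 + 390 → 7031
End of period: [3924, 3824, 7031, 4131, 9033]
[period 2]
Births: 3824 × 0.268 = 1025, 7031 × 0.49 = 3445 — total 4470
Band 2: 3924 × 0.956 = 3751
Band 3: 3824 × 0.942 = 3602
Band 4: 7031 × 0.918 = 6454
Band 5: 4131 × 0.936 + 9033 × 0.696 = 3867 + 6287 = 10154
Net migration: Band 1 − 170 → 4300; Band 3 + 390 → 3992
End of period: [4300, 3751, 3992, 6454, 10154]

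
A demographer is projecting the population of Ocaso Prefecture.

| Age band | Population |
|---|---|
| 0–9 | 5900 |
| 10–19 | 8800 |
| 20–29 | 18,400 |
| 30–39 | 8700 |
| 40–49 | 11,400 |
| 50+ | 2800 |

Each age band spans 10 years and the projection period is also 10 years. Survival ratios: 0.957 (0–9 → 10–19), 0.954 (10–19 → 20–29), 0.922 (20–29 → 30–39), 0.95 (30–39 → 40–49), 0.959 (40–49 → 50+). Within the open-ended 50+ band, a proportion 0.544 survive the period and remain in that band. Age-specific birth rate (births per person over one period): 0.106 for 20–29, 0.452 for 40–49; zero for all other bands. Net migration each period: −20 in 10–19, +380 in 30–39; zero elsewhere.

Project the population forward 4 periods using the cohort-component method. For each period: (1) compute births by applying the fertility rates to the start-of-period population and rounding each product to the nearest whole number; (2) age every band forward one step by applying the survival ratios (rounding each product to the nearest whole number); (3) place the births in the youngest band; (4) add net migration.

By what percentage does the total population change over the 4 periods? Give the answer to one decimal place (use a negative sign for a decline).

Period 1:
Births: 18400 × 0.106 = 1950, 11400 × 0.452 = 5153 → total 7103
10–19: 5900 × 0.957 = 5646
20–29: 8800 × 0.954 = 8395
30–39: 18400 × 0.922 = 16965
40–49: 8700 × 0.95 = 8265
50+: 11400 × 0.959 + 2800 × 0.544 = 10933 + 1523 = 12456
Net migration: 10–19 − 20 → 5626; 30–39 + 380 → 17345
Giving 7103 / 5626 / 8395 / 17345 / 8265 / 12456.
Period 2:
Births: 8395 × 0.106 = 890, 8265 × 0.452 = 3736 → total 4626
10–19: 7103 × 0.957 = 6798
20–29: 5626 × 0.954 = 5367
30–39: 8395 × 0.922 = 7740
40–49: 17345 × 0.95 = 16478
50+: 8265 × 0.959 + 12456 × 0.544 = 7926 + 6776 = 14702
Net migration: 10–19 − 20 → 6778; 30–39 + 380 → 8120
Giving 4626 / 6778 / 5367 / 8120 / 16478 / 14702.
Period 3:
Births: 5367 × 0.106 = 569, 16478 × 0.452 = 7448 → total 8017
10–19: 4626 × 0.957 = 4427
20–29: 6778 × 0.954 = 6466
30–39: 5367 × 0.922 = 4948
40–49: 8120 × 0.95 = 7714
50+: 16478 × 0.959 + 14702 × 0.544 = 15802 + 7998 = 23800
Net migration: 10–19 − 20 → 4407; 30–39 + 380 → 5328
Giving 8017 / 4407 / 6466 / 5328 / 7714 / 23800.
Period 4:
Births: 6466 × 0.106 = 685, 7714 × 0.452 = 3487 → total 4172
10–19: 8017 × 0.957 = 7672
20–29: 4407 × 0.954 = 4204
30–39: 6466 × 0.922 = 5962
40–49: 5328 × 0.95 = 5062
50+: 7714 × 0.959 + 23800 × 0.544 = 7398 + 12947 = 20345
Net migration: 10–19 − 20 → 7652; 30–39 + 380 → 6342
Giving 4172 / 7652 / 4204 / 6342 / 5062 / 20345.
Total: 56000 → 47777; change = -8223; percentage change = -14.7%

-14.7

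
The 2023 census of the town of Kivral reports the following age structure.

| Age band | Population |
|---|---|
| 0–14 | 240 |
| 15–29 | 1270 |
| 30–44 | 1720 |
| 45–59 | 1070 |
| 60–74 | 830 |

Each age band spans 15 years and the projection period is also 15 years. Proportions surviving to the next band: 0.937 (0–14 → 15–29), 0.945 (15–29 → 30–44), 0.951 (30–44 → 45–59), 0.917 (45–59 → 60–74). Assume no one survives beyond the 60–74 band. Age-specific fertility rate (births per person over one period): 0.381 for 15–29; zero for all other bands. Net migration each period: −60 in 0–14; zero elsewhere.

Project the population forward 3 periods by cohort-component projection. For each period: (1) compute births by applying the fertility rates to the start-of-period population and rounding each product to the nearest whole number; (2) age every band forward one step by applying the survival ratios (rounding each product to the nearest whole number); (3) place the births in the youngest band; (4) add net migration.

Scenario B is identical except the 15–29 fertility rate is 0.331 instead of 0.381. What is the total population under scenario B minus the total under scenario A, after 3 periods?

-107

Call the groups 1 to 5, youngest first.
Period 1.
Births: 1270 * 0.381 = 484
Group 2: 240 * 0.937 = 225
Group 3: 1270 * 0.945 = 1200
Group 4: 1720 * 0.951 = 1636
Group 5: 1070 * 0.917 = 981
Net migration: Group 1 − 60 → 424
Population now: 0–14=424, 15–29=225, 30–44=1200, 45–59=1636, 60–74=981
Period 2.
Births: 225 * 0.381 = 86
Group 2: 424 * 0.937 = 397
Group 3: 225 * 0.945 = 213
Group 4: 1200 * 0.951 = 1141
Group 5: 1636 * 0.917 = 1500
Net migration: Group 1 − 60 → 26
Population now: 0–14=26, 15–29=397, 30–44=213, 45–59=1141, 60–74=1500
Period 3.
Births: 397 * 0.381 = 151
Group 2: 26 * 0.937 = 24
Group 3: 397 * 0.945 = 375
Group 4: 213 * 0.951 = 203
Group 5: 1141 * 0.917 = 1046
Net migration: Group 1 − 60 → 91
Population now: 0–14=91, 15–29=24, 30–44=375, 45–59=203, 60–74=1046
Scenario A total after 3 periods: 1739
Scenario B projection —
Period 1.
Births: 1270 * 0.331 = 420
Group 2: 240 * 0.937 = 225
Group 3: 1270 * 0.945 = 1200
Group 4: 1720 * 0.951 = 1636
Group 5: 1070 * 0.917 = 981
Net migration: Group 1 − 60 → 360
Population now: 0–14=360, 15–29=225, 30–44=1200, 45–59=1636, 60–74=981
Period 2.
Births: 225 * 0.331 = 74
Group 2: 360 * 0.937 = 337
Group 3: 225 * 0.945 = 213
Group 4: 1200 * 0.951 = 1141
Group 5: 1636 * 0.917 = 1500
Net migration: Group 1 − 60 → 14
Population now: 0–14=14, 15–29=337, 30–44=213, 45–59=1141, 60–74=1500
Period 3.
Births: 337 * 0.331 = 112
Group 2: 14 * 0.937 = 13
Group 3: 337 * 0.945 = 318
Group 4: 213 * 0.951 = 203
Group 5: 1141 * 0.917 = 1046
Net migration: Group 1 − 60 → 52
Population now: 0–14=52, 15–29=13, 30–44=318, 45–59=203, 60–74=1046
Scenario B total after 3 periods: 1632
Difference B − A = 1632 − 1739 = -107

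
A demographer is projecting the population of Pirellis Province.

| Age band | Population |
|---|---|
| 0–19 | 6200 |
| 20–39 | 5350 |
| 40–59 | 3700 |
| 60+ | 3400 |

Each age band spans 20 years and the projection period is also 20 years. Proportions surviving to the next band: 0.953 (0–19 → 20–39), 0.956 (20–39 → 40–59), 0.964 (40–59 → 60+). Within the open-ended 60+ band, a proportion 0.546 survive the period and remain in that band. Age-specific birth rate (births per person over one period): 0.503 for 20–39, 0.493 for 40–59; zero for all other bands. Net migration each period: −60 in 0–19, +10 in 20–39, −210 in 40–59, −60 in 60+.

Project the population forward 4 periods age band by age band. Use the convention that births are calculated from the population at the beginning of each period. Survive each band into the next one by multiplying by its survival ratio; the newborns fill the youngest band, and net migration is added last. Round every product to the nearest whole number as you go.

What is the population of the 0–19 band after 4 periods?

Let group 1 be 0–19 through group 4 = 60+.
Period 1:
Births: 5350 × 0.503 = 2691  |  3700 × 0.493 = 1824 → 4515
Group 2: 6200 × 0.953 = 5909
Group 3: 5350 × 0.956 = 5115
Group 4: 3700 × 0.964 + 3400 × 0.546 = 3567 + 1856 = 5423
Net migration: Group 1 − 60 → 4455; Group 2 + 10 → 5919; Group 3 − 210 → 4905; Group 4 − 60 → 5363
→ [4455, 5919, 4905, 5363]
Period 2:
Births: 5919 × 0.503 = 2977  |  4905 × 0.493 = 2418 → 5395
Group 2: 4455 × 0.953 = 4246
Group 3: 5919 × 0.956 = 5659
Group 4: 4905 × 0.964 + 5363 × 0.546 = 4728 + 2928 = 7656
Net migration: Group 1 − 60 → 5335; Group 2 + 10 → 4256; Group 3 − 210 → 5449; Group 4 − 60 → 7596
→ [5335, 4256, 5449, 7596]
Period 3:
Births: 4256 × 0.503 = 2141  |  5449 × 0.493 = 2686 → 4827
Group 2: 5335 × 0.953 = 5084
Group 3: 4256 × 0.956 = 4069
Group 4: 5449 × 0.964 + 7596 × 0.546 = 5253 + 4147 = 9400
Net migration: Group 1 − 60 → 4767; Group 2 + 10 → 5094; Group 3 − 210 → 3859; Group 4 − 60 → 9340
→ [4767, 5094, 3859, 9340]
Period 4:
Births: 5094 × 0.503 = 2562  |  3859 × 0.493 = 1902 → 4464
Group 2: 4767 × 0.953 = 4543
Group 3: 5094 × 0.956 = 4870
Group 4: 3859 × 0.964 + 9340 × 0.546 = 3720 + 5100 = 8820
Net migration: Group 1 − 60 → 4404; Group 2 + 10 → 4553; Group 3 − 210 → 4660; Group 4 − 60 → 8760
→ [4404, 4553, 4660, 8760]

4404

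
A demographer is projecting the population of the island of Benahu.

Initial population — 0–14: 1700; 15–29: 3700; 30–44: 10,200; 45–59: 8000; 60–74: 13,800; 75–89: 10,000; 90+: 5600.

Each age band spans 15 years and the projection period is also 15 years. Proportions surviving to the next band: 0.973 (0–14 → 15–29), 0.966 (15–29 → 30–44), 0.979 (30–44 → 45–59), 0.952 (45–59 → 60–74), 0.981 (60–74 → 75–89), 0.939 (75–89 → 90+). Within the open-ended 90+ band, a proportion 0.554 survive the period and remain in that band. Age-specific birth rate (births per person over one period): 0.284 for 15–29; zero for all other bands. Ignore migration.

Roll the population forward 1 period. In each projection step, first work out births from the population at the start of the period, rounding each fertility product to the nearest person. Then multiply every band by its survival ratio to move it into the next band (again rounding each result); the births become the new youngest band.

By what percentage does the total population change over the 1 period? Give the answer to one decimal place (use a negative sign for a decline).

-5.8

Period 1:
Births: 3700 * 0.284 = 1051
15–29: 1700 * 0.973 = 1654
30–44: 3700 * 0.966 = 3574
45–59: 10200 * 0.979 = 9986
60–74: 8000 * 0.952 = 7616
75–89: 13800 * 0.981 = 13538
90+: 10000 * 0.939 + 5600 * 0.554 = 9390 + 3102 = 12492
Giving 1051 / 1654 / 3574 / 9986 / 7616 / 13538 / 12492.
Total: 53000 → 49911; change = -3089; percentage change = -5.8%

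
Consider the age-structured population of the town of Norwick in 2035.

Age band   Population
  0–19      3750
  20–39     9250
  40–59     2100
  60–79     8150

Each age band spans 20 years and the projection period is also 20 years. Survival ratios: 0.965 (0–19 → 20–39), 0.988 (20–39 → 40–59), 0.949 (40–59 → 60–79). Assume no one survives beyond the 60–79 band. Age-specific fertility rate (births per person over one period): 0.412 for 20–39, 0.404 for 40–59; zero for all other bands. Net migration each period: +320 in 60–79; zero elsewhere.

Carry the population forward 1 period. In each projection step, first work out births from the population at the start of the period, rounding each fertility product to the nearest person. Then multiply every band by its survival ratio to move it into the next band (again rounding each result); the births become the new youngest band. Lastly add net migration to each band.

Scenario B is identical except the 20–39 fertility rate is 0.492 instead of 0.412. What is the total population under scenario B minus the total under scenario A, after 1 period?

Period 1.
Births: 9250 × 0.412 = 3811, 2100 × 0.404 = 848 — total 4659
20–39: 3750 × 0.965 = 3619
40–59: 9250 × 0.988 = 9139
60–79: 2100 × 0.949 = 1993
Net migration: 60–79 + 320 → 2313
End of period: [4659, 3619, 9139, 2313]
Scenario A total after 1 period: 19730
Scenario B projection —
Period 1.
Births: 9250 × 0.492 = 4551, 2100 × 0.404 = 848 — total 5399
20–39: 3750 × 0.965 = 3619
40–59: 9250 × 0.988 = 9139
60–79: 2100 × 0.949 = 1993
Net migration: 60–79 + 320 → 2313
End of period: [5399, 3619, 9139, 2313]
Scenario B total after 1 period: 20470
Difference B − A = 20470 − 19730 = 740

740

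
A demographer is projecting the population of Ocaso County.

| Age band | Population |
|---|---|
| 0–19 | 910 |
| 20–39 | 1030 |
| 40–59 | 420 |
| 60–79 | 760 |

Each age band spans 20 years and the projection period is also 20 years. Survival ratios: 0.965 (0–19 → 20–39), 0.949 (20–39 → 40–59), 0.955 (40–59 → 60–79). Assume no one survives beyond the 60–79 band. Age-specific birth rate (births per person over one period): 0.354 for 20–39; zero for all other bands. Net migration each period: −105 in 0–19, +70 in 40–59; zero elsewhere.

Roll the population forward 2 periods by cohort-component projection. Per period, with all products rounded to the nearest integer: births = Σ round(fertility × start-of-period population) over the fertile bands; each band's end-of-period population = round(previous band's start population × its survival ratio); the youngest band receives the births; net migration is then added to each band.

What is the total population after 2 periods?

Let band 1 be 0–19 through band 4 = 60–79.
[period 1]
Births: 1030 × 0.354 = 365
Band 2: 910 × 0.965 = 878
Band 3: 1030 × 0.949 = 977
Band 4: 420 × 0.955 = 401
Net migration: Band 1 − 105 → 260; Band 3 + 70 → 1047
End of period: [260, 878, 1047, 401]
[period 2]
Births: 878 × 0.354 = 311
Band 2: 260 × 0.965 = 251
Band 3: 878 × 0.949 = 833
Band 4: 1047 × 0.955 = 1000
Net migration: Band 1 − 105 → 206; Band 3 + 70 → 903
End of period: [206, 251, 903, 1000]
Total after period 2: 206 + 251 + 903 + 1000 = 2360

2360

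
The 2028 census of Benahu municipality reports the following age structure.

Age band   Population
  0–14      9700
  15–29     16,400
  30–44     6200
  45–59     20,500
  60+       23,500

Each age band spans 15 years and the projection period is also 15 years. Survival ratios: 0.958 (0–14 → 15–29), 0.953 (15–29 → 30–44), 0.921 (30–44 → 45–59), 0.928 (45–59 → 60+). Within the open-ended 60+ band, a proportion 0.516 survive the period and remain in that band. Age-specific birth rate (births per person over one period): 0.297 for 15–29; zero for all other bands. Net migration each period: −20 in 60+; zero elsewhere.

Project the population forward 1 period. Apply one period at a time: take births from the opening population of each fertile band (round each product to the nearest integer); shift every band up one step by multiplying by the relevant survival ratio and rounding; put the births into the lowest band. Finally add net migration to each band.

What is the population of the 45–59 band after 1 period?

5710

After projecting period 1:
Births: 16400 × 0.297 = 4871
15–29: 9700 × 0.958 = 9293
30–44: 16400 × 0.953 = 15629
45–59: 6200 × 0.921 = 5710
60+: 20500 × 0.928 + 23500 × 0.516 = 19024 + 12126 = 31150
Net migration: 60+ − 20 → 31130
End of period: [4871, 9293, 15629, 5710, 31130]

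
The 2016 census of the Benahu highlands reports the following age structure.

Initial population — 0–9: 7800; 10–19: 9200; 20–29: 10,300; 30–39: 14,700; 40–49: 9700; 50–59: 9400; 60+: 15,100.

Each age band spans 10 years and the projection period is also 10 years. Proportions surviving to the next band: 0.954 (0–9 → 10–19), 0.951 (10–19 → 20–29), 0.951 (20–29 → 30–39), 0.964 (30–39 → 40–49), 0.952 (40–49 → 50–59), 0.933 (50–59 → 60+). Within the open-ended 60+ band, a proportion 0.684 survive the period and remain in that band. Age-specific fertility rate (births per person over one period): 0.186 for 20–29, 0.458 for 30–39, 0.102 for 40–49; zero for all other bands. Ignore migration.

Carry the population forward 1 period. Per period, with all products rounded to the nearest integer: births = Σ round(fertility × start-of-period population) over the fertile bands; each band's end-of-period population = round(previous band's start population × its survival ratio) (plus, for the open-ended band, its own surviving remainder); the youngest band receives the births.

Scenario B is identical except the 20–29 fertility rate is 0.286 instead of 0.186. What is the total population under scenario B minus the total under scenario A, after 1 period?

Let band 1 be 0–9 through band 7 = 60+.
Period 1.
Births: 10300 × 0.186 = 1916  |  14700 × 0.458 = 6733  |  9700 × 0.102 = 989 → 9638
Band 2: 7800 × 0.954 = 7441
Band 3: 9200 × 0.951 = 8749
Band 4: 10300 × 0.951 = 9795
Band 5: 14700 × 0.964 = 14171
Band 6: 9700 × 0.952 = 9234
Band 7: 9400 × 0.933 + 15100 × 0.684 = 8770 + 10328 = 19098
→ [9638, 7441, 8749, 9795, 14171, 9234, 19098]
Scenario A total after 1 period: 78126
Scenario B projection —
Period 1.
Births: 10300 × 0.286 = 2946  |  14700 × 0.458 = 6733  |  9700 × 0.102 = 989 → 10668
Band 2: 7800 × 0.954 = 7441
Band 3: 9200 × 0.951 = 8749
Band 4: 10300 × 0.951 = 9795
Band 5: 14700 × 0.964 = 14171
Band 6: 9700 × 0.952 = 9234
Band 7: 9400 × 0.933 + 15100 × 0.684 = 8770 + 10328 = 19098
→ [10668, 7441, 8749, 9795, 14171, 9234, 19098]
Scenario B total after 1 period: 79156
Difference B − A = 79156 − 78126 = 1030

1030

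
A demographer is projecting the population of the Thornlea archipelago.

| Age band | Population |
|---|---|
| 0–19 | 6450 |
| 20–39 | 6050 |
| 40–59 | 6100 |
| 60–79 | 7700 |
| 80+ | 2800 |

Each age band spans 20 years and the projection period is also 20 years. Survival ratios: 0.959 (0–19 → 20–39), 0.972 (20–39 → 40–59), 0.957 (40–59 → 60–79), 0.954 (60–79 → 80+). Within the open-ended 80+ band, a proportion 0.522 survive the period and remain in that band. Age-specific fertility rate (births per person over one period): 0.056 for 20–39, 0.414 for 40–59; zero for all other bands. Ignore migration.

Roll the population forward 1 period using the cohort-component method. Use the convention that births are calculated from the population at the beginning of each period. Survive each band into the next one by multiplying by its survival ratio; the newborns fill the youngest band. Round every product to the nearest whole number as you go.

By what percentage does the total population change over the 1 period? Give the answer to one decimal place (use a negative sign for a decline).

[period 1]
Births: 6050 * 0.056 = 339 ; 6100 * 0.414 = 2525 → 2864
20–39: 6450 * 0.959 = 6186
40–59: 6050 * 0.972 = 5881
60–79: 6100 * 0.957 = 5838
80+: 7700 * 0.954 + 2800 * 0.522 = 7346 + 1462 = 8808
Giving 2864 / 6186 / 5881 / 5838 / 8808.
Total: 29100 → 29577; change = 477; percentage change = 1.6%

1.6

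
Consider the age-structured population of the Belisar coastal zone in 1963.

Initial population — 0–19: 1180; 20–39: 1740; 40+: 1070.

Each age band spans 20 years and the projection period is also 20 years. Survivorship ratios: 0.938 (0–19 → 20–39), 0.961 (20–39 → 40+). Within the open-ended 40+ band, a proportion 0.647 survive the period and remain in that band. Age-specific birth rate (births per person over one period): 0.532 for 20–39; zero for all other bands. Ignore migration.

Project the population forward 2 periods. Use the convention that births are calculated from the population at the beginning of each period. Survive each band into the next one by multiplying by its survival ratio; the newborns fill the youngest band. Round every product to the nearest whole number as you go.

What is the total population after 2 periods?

4052

Period 1:
Births: 1740 × 0.532 = 926
20–39: 1180 × 0.938 = 1107
40+: 1740 × 0.961 + 1070 × 0.647 = 1672 + 692 = 2364
Giving 926 / 1107 / 2364.
Period 2:
Births: 1107 × 0.532 = 589
20–39: 926 × 0.938 = 869
40+: 1107 × 0.961 + 2364 × 0.647 = 1064 + 1530 = 2594
Giving 589 / 869 / 2594.
Total after period 2: 589 + 869 + 2594 = 4052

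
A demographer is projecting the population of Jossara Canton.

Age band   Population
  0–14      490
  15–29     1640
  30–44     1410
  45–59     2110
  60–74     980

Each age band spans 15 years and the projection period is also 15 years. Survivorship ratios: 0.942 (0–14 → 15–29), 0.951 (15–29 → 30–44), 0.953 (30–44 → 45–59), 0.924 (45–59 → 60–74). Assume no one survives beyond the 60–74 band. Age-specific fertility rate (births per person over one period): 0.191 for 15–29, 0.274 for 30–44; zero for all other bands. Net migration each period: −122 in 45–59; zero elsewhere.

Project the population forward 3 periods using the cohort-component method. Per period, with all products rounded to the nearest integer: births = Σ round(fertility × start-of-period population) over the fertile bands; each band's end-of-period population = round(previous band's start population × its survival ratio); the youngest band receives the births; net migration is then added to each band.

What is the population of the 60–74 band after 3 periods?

1261

(Bands numbered youngest = 1 to oldest = 5.)
[period 1]
Births: 1640 × 0.191 = 313  |  1410 × 0.274 = 386 ⇒ total 699
Band 2: 490 × 0.942 = 462
Band 3: 1640 × 0.951 = 1560
Band 4: 1410 × 0.953 = 1344
Band 5: 2110 × 0.924 = 1950
Net migration: Band 4 − 122 → 1222
Population now: 0–14=699, 15–29=462, 30–44=1560, 45–59=1222, 60–74=1950
[period 2]
Births: 462 × 0.191 = 88  |  1560 × 0.274 = 427 ⇒ total 515
Band 2: 699 × 0.942 = 658
Band 3: 462 × 0.951 = 439
Band 4: 1560 × 0.953 = 1487
Band 5: 1222 × 0.924 = 1129
Net migration: Band 4 − 122 → 1365
Population now: 0–14=515, 15–29=658, 30–44=439, 45–59=1365, 60–74=1129
[period 3]
Births: 658 × 0.191 = 126  |  439 × 0.274 = 120 ⇒ total 246
Band 2: 515 × 0.942 = 485
Band 3: 658 × 0.951 = 626
Band 4: 439 × 0.953 = 418
Band 5: 1365 × 0.924 = 1261
Net migration: Band 4 − 122 → 296
Population now: 0–14=246, 15–29=485, 30–44=626, 45–59=296, 60–74=1261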